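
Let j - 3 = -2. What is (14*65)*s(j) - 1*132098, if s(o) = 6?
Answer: -126638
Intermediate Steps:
j = 1 (j = 3 - 2 = 1)
(14*65)*s(j) - 1*132098 = (14*65)*6 - 1*132098 = 910*6 - 132098 = 5460 - 132098 = -126638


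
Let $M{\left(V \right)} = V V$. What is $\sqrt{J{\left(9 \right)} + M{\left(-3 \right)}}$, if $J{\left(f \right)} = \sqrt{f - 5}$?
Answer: $\sqrt{11} \approx 3.3166$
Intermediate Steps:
$M{\left(V \right)} = V^{2}$
$J{\left(f \right)} = \sqrt{-5 + f}$
$\sqrt{J{\left(9 \right)} + M{\left(-3 \right)}} = \sqrt{\sqrt{-5 + 9} + \left(-3\right)^{2}} = \sqrt{\sqrt{4} + 9} = \sqrt{2 + 9} = \sqrt{11}$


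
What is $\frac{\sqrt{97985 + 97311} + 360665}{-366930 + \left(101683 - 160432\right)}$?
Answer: $- \frac{360665}{425679} - \frac{4 \sqrt{12206}}{425679} \approx -0.84831$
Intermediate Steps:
$\frac{\sqrt{97985 + 97311} + 360665}{-366930 + \left(101683 - 160432\right)} = \frac{\sqrt{195296} + 360665}{-366930 - 58749} = \frac{4 \sqrt{12206} + 360665}{-425679} = \left(360665 + 4 \sqrt{12206}\right) \left(- \frac{1}{425679}\right) = - \frac{360665}{425679} - \frac{4 \sqrt{12206}}{425679}$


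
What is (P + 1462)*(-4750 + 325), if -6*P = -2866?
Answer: -8583025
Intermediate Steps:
P = 1433/3 (P = -1/6*(-2866) = 1433/3 ≈ 477.67)
(P + 1462)*(-4750 + 325) = (1433/3 + 1462)*(-4750 + 325) = (5819/3)*(-4425) = -8583025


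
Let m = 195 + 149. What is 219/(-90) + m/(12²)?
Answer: -2/45 ≈ -0.044444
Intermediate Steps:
m = 344
219/(-90) + m/(12²) = 219/(-90) + 344/(12²) = 219*(-1/90) + 344/144 = -73/30 + 344*(1/144) = -73/30 + 43/18 = -2/45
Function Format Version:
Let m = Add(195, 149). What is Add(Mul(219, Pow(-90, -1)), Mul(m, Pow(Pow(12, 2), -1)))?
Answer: Rational(-2, 45) ≈ -0.044444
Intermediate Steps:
m = 344
Add(Mul(219, Pow(-90, -1)), Mul(m, Pow(Pow(12, 2), -1))) = Add(Mul(219, Pow(-90, -1)), Mul(344, Pow(Pow(12, 2), -1))) = Add(Mul(219, Rational(-1, 90)), Mul(344, Pow(144, -1))) = Add(Rational(-73, 30), Mul(344, Rational(1, 144))) = Add(Rational(-73, 30), Rational(43, 18)) = Rational(-2, 45)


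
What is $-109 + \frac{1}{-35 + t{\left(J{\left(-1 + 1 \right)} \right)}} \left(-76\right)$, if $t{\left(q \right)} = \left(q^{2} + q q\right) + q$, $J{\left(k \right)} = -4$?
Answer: $- \frac{687}{7} \approx -98.143$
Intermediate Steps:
$t{\left(q \right)} = q + 2 q^{2}$ ($t{\left(q \right)} = \left(q^{2} + q^{2}\right) + q = 2 q^{2} + q = q + 2 q^{2}$)
$-109 + \frac{1}{-35 + t{\left(J{\left(-1 + 1 \right)} \right)}} \left(-76\right) = -109 + \frac{1}{-35 - 4 \left(1 + 2 \left(-4\right)\right)} \left(-76\right) = -109 + \frac{1}{-35 - 4 \left(1 - 8\right)} \left(-76\right) = -109 + \frac{1}{-35 - -28} \left(-76\right) = -109 + \frac{1}{-35 + 28} \left(-76\right) = -109 + \frac{1}{-7} \left(-76\right) = -109 - - \frac{76}{7} = -109 + \frac{76}{7} = - \frac{687}{7}$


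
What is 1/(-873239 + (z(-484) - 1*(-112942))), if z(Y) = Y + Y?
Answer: -1/761265 ≈ -1.3136e-6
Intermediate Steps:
z(Y) = 2*Y
1/(-873239 + (z(-484) - 1*(-112942))) = 1/(-873239 + (2*(-484) - 1*(-112942))) = 1/(-873239 + (-968 + 112942)) = 1/(-873239 + 111974) = 1/(-761265) = -1/761265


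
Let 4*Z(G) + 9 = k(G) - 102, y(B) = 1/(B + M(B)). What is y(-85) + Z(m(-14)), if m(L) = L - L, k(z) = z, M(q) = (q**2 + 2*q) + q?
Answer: -764231/27540 ≈ -27.750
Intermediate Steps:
M(q) = q**2 + 3*q
m(L) = 0
y(B) = 1/(B + B*(3 + B))
Z(G) = -111/4 + G/4 (Z(G) = -9/4 + (G - 102)/4 = -9/4 + (-102 + G)/4 = -9/4 + (-51/2 + G/4) = -111/4 + G/4)
y(-85) + Z(m(-14)) = 1/((-85)*(4 - 85)) + (-111/4 + (1/4)*0) = -1/85/(-81) + (-111/4 + 0) = -1/85*(-1/81) - 111/4 = 1/6885 - 111/4 = -764231/27540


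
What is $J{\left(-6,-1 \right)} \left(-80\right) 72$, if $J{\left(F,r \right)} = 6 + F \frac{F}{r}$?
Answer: $172800$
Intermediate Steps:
$J{\left(F,r \right)} = 6 + \frac{F^{2}}{r}$
$J{\left(-6,-1 \right)} \left(-80\right) 72 = \left(6 + \frac{\left(-6\right)^{2}}{-1}\right) \left(-80\right) 72 = \left(6 + 36 \left(-1\right)\right) \left(-80\right) 72 = \left(6 - 36\right) \left(-80\right) 72 = \left(-30\right) \left(-80\right) 72 = 2400 \cdot 72 = 172800$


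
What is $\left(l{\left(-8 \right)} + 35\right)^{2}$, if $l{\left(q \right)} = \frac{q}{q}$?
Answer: $1296$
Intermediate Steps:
$l{\left(q \right)} = 1$
$\left(l{\left(-8 \right)} + 35\right)^{2} = \left(1 + 35\right)^{2} = 36^{2} = 1296$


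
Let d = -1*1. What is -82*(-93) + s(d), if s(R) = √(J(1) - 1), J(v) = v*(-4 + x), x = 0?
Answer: 7626 + I*√5 ≈ 7626.0 + 2.2361*I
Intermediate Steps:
J(v) = -4*v (J(v) = v*(-4 + 0) = v*(-4) = -4*v)
d = -1
s(R) = I*√5 (s(R) = √(-4*1 - 1) = √(-4 - 1) = √(-5) = I*√5)
-82*(-93) + s(d) = -82*(-93) + I*√5 = 7626 + I*√5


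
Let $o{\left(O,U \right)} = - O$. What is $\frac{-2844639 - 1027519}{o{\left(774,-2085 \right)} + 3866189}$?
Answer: $- \frac{3872158}{3865415} \approx -1.0017$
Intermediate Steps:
$\frac{-2844639 - 1027519}{o{\left(774,-2085 \right)} + 3866189} = \frac{-2844639 - 1027519}{\left(-1\right) 774 + 3866189} = - \frac{3872158}{-774 + 3866189} = - \frac{3872158}{3865415}$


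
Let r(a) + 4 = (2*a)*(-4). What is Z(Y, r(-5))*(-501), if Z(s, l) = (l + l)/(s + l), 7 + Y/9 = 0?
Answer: 1336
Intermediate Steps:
r(a) = -4 - 8*a (r(a) = -4 + (2*a)*(-4) = -4 - 8*a)
Y = -63 (Y = -63 + 9*0 = -63 + 0 = -63)
Z(s, l) = 2*l/(l + s) (Z(s, l) = (2*l)/(l + s) = 2*l/(l + s))
Z(Y, r(-5))*(-501) = (2*(-4 - 8*(-5))/((-4 - 8*(-5)) - 63))*(-501) = (2*(-4 + 40)/((-4 + 40) - 63))*(-501) = (2*36/(36 - 63))*(-501) = (2*36/(-27))*(-501) = (2*36*(-1/27))*(-501) = -8/3*(-501) = 1336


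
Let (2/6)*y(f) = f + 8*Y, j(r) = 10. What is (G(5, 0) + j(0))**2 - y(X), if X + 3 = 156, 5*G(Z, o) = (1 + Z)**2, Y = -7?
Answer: 121/25 ≈ 4.8400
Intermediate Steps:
G(Z, o) = (1 + Z)**2/5
X = 153 (X = -3 + 156 = 153)
y(f) = -168 + 3*f (y(f) = 3*(f + 8*(-7)) = 3*(f - 56) = 3*(-56 + f) = -168 + 3*f)
(G(5, 0) + j(0))**2 - y(X) = ((1 + 5)**2/5 + 10)**2 - (-168 + 3*153) = ((1/5)*6**2 + 10)**2 - (-168 + 459) = ((1/5)*36 + 10)**2 - 1*291 = (36/5 + 10)**2 - 291 = (86/5)**2 - 291 = 7396/25 - 291 = 121/25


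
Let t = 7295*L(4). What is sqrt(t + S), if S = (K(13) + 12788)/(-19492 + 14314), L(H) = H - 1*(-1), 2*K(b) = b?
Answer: sqrt(977889923979)/5178 ≈ 190.98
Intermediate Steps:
K(b) = b/2
L(H) = 1 + H (L(H) = H + 1 = 1 + H)
S = -25589/10356 (S = ((1/2)*13 + 12788)/(-19492 + 14314) = (13/2 + 12788)/(-5178) = (25589/2)*(-1/5178) = -25589/10356 ≈ -2.4709)
t = 36475 (t = 7295*(1 + 4) = 7295*5 = 36475)
sqrt(t + S) = sqrt(36475 - 25589/10356) = sqrt(377709511/10356) = sqrt(977889923979)/5178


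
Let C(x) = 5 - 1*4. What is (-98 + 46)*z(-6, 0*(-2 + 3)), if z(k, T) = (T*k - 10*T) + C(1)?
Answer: -52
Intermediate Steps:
C(x) = 1 (C(x) = 5 - 4 = 1)
z(k, T) = 1 - 10*T + T*k (z(k, T) = (T*k - 10*T) + 1 = (-10*T + T*k) + 1 = 1 - 10*T + T*k)
(-98 + 46)*z(-6, 0*(-2 + 3)) = (-98 + 46)*(1 - 0*(-2 + 3) + (0*(-2 + 3))*(-6)) = -52*(1 - 0 + (0*1)*(-6)) = -52*(1 - 10*0 + 0*(-6)) = -52*(1 + 0 + 0) = -52*1 = -52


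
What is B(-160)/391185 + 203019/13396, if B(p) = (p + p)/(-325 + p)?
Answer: 7703545646299/508310483220 ≈ 15.155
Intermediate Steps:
B(p) = 2*p/(-325 + p) (B(p) = (2*p)/(-325 + p) = 2*p/(-325 + p))
B(-160)/391185 + 203019/13396 = (2*(-160)/(-325 - 160))/391185 + 203019/13396 = (2*(-160)/(-485))*(1/391185) + 203019*(1/13396) = (2*(-160)*(-1/485))*(1/391185) + 203019/13396 = (64/97)*(1/391185) + 203019/13396 = 64/37944945 + 203019/13396 = 7703545646299/508310483220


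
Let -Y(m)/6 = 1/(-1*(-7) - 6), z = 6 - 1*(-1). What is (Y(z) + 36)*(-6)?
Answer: -180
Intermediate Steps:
z = 7 (z = 6 + 1 = 7)
Y(m) = -6 (Y(m) = -6/(-1*(-7) - 6) = -6/(7 - 6) = -6/1 = -6*1 = -6)
(Y(z) + 36)*(-6) = (-6 + 36)*(-6) = 30*(-6) = -180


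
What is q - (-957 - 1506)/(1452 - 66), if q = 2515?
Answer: 1162751/462 ≈ 2516.8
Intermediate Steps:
q - (-957 - 1506)/(1452 - 66) = 2515 - (-957 - 1506)/(1452 - 66) = 2515 - (-2463)/1386 = 2515 - 1*(-821/462) = 2515 + 821/462 = 1162751/462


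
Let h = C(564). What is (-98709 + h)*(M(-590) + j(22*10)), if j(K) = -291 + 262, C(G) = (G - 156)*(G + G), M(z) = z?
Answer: -223777785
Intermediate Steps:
C(G) = 2*G*(-156 + G) (C(G) = (-156 + G)*(2*G) = 2*G*(-156 + G))
j(K) = -29
h = 460224 (h = 2*564*(-156 + 564) = 2*564*408 = 460224)
(-98709 + h)*(M(-590) + j(22*10)) = (-98709 + 460224)*(-590 - 29) = 361515*(-619) = -223777785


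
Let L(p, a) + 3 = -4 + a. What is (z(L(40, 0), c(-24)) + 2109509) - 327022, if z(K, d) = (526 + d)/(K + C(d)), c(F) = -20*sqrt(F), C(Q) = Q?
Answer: (-12476883*I + 71299520*sqrt(6))/(-7*I + 40*sqrt(6)) ≈ 1.7825e+6 + 5.4122*I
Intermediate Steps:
L(p, a) = -7 + a (L(p, a) = -3 + (-4 + a) = -7 + a)
z(K, d) = (526 + d)/(K + d)
(z(L(40, 0), c(-24)) + 2109509) - 327022 = ((526 - 40*I*sqrt(6))/((-7 + 0) - 40*I*sqrt(6)) + 2109509) - 327022 = ((526 - 40*I*sqrt(6))/(-7 - 40*I*sqrt(6)) + 2109509) - 327022 = (2109509 + (526 - 40*I*sqrt(6))/(-7 - 40*I*sqrt(6))) - 327022 = 1782487 + (526 - 40*I*sqrt(6))/(-7 - 40*I*sqrt(6))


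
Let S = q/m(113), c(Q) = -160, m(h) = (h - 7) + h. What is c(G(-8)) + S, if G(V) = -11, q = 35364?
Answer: 108/73 ≈ 1.4795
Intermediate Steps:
m(h) = -7 + 2*h (m(h) = (-7 + h) + h = -7 + 2*h)
S = 11788/73 (S = 35364/(-7 + 2*113) = 35364/(-7 + 226) = 35364/219 = 35364*(1/219) = 11788/73 ≈ 161.48)
c(G(-8)) + S = -160 + 11788/73 = 108/73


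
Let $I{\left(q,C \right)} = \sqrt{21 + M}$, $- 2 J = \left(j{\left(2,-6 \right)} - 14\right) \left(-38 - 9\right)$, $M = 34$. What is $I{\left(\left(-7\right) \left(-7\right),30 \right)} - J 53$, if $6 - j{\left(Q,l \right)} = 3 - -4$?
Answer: $\frac{37365}{2} + \sqrt{55} \approx 18690.0$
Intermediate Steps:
$j{\left(Q,l \right)} = -1$ ($j{\left(Q,l \right)} = 6 - \left(3 - -4\right) = 6 - \left(3 + 4\right) = 6 - 7 = -1$)
$J = - \frac{705}{2}$ ($J = - \frac{\left(-1 - 14\right) \left(-38 - 9\right)}{2} = - \frac{\left(-15\right) \left(-47\right)}{2} = \left(- \frac{1}{2}\right) 705 = - \frac{705}{2} \approx -352.5$)
$I{\left(q,C \right)} = \sqrt{55}$ ($I{\left(q,C \right)} = \sqrt{21 + 34} = \sqrt{55}$)
$I{\left(\left(-7\right) \left(-7\right),30 \right)} - J 53 = \sqrt{55} - \left(- \frac{705}{2}\right) 53 = \sqrt{55} - - \frac{37365}{2} = \sqrt{55} + \frac{37365}{2} = \frac{37365}{2} + \sqrt{55}$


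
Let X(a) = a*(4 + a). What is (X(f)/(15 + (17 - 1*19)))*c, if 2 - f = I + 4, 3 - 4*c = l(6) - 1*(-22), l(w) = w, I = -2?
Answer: 0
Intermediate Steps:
c = -25/4 (c = ¾ - (6 - 1*(-22))/4 = ¾ - (6 + 22)/4 = ¾ - ¼*28 = ¾ - 7 = -25/4 ≈ -6.2500)
f = 0 (f = 2 - (-2 + 4) = 2 - 1*2 = 2 - 2 = 0)
(X(f)/(15 + (17 - 1*19)))*c = ((0*(4 + 0))/(15 + (17 - 1*19)))*(-25/4) = ((0*4)/(15 + (17 - 19)))*(-25/4) = (0/(15 - 2))*(-25/4) = (0/13)*(-25/4) = ((1/13)*0)*(-25/4) = 0*(-25/4) = 0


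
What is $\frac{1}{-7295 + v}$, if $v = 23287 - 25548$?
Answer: $- \frac{1}{9556} \approx -0.00010465$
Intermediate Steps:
$v = -2261$
$\frac{1}{-7295 + v} = \frac{1}{-7295 - 2261} = \frac{1}{-9556} = - \frac{1}{9556}$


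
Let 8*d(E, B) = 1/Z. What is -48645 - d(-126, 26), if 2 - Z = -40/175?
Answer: -30354515/624 ≈ -48645.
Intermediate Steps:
Z = 78/35 (Z = 2 - (-40)/175 = 2 - 1*(-8/35) = 2 + 8/35 = 78/35 ≈ 2.2286)
d(E, B) = 35/624 (d(E, B) = 1/(8*(78/35)) = (⅛)*(35/78) = 35/624)
-48645 - d(-126, 26) = -48645 - 1*35/624 = -48645 - 35/624 = -30354515/624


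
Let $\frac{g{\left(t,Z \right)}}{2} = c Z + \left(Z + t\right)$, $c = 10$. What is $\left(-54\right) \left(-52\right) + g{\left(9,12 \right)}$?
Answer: $3090$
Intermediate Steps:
$g{\left(t,Z \right)} = 2 t + 22 Z$ ($g{\left(t,Z \right)} = 2 \left(10 Z + \left(Z + t\right)\right) = 2 \left(t + 11 Z\right) = 2 t + 22 Z$)
$\left(-54\right) \left(-52\right) + g{\left(9,12 \right)} = \left(-54\right) \left(-52\right) + \left(2 \cdot 9 + 22 \cdot 12\right) = 2808 + \left(18 + 264\right) = 2808 + 282 = 3090$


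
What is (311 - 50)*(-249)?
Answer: -64989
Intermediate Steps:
(311 - 50)*(-249) = 261*(-249) = -64989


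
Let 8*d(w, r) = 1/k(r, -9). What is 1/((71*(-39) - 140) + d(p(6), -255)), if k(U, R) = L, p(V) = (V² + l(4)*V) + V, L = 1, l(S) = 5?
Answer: -8/23271 ≈ -0.00034378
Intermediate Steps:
p(V) = V² + 6*V (p(V) = (V² + 5*V) + V = V² + 6*V)
k(U, R) = 1
d(w, r) = ⅛ (d(w, r) = (⅛)/1 = (⅛)*1 = ⅛)
1/((71*(-39) - 140) + d(p(6), -255)) = 1/((71*(-39) - 140) + ⅛) = 1/((-2769 - 140) + ⅛) = 1/(-2909 + ⅛) = 1/(-23271/8) = -8/23271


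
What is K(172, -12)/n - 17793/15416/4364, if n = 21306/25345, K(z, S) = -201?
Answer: -852548753669/3565597472 ≈ -239.10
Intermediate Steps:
n = 21306/25345 (n = 21306*(1/25345) = 21306/25345 ≈ 0.84064)
K(172, -12)/n - 17793/15416/4364 = -201/21306/25345 - 17793/15416/4364 = -201*25345/21306 - 17793*1/15416*(1/4364) = -25345/106 - 17793/15416*1/4364 = -25345/106 - 17793/67275424 = -852548753669/3565597472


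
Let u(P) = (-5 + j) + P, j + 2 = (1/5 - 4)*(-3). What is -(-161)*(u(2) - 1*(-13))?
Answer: 15617/5 ≈ 3123.4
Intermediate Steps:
j = 47/5 (j = -2 + (1/5 - 4)*(-3) = -2 + (⅕ - 4)*(-3) = -2 - 19/5*(-3) = -2 + 57/5 = 47/5 ≈ 9.4000)
u(P) = 22/5 + P (u(P) = (-5 + 47/5) + P = 22/5 + P)
-(-161)*(u(2) - 1*(-13)) = -(-161)*((22/5 + 2) - 1*(-13)) = -(-161)*(32/5 + 13) = -(-161)*97/5 = -1*(-15617/5) = 15617/5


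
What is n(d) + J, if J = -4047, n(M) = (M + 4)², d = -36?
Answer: -3023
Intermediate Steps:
n(M) = (4 + M)²
n(d) + J = (4 - 36)² - 4047 = (-32)² - 4047 = 1024 - 4047 = -3023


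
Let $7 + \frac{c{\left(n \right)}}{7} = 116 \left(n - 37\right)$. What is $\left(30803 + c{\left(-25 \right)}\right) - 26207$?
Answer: $-45797$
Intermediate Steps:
$c{\left(n \right)} = -30093 + 812 n$ ($c{\left(n \right)} = -49 + 7 \cdot 116 \left(n - 37\right) = -49 + 7 \cdot 116 \left(-37 + n\right) = -49 + 7 \left(-4292 + 116 n\right) = -49 + \left(-30044 + 812 n\right) = -30093 + 812 n$)
$\left(30803 + c{\left(-25 \right)}\right) - 26207 = \left(30803 + \left(-30093 + 812 \left(-25\right)\right)\right) - 26207 = \left(30803 - 50393\right) - 26207 = -19590 - 26207 = -45797$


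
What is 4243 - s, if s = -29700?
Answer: 33943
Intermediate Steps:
4243 - s = 4243 - 1*(-29700) = 4243 + 29700 = 33943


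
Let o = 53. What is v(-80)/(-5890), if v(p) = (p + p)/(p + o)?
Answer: -16/15903 ≈ -0.0010061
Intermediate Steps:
v(p) = 2*p/(53 + p) (v(p) = (p + p)/(p + 53) = (2*p)/(53 + p) = 2*p/(53 + p))
v(-80)/(-5890) = (2*(-80)/(53 - 80))/(-5890) = (2*(-80)/(-27))*(-1/5890) = (2*(-80)*(-1/27))*(-1/5890) = (160/27)*(-1/5890) = -16/15903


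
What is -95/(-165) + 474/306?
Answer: 1192/561 ≈ 2.1248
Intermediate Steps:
-95/(-165) + 474/306 = -95*(-1/165) + 474*(1/306) = 19/33 + 79/51 = 1192/561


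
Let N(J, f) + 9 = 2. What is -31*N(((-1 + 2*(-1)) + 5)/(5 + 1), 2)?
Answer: 217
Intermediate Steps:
N(J, f) = -7 (N(J, f) = -9 + 2 = -7)
-31*N(((-1 + 2*(-1)) + 5)/(5 + 1), 2) = -31*(-7) = 217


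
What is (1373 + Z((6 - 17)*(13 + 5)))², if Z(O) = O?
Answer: 1380625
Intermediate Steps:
(1373 + Z((6 - 17)*(13 + 5)))² = (1373 + (6 - 17)*(13 + 5))² = (1373 - 11*18)² = (1373 - 198)² = 1175² = 1380625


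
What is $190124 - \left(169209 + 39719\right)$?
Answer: $-18804$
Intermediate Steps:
$190124 - \left(169209 + 39719\right) = 190124 - 208928 = -18804$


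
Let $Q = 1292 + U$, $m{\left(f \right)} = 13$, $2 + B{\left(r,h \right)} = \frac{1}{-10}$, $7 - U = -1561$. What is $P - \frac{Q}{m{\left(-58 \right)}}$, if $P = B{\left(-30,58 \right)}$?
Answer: $- \frac{2221}{10} \approx -222.1$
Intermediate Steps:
$U = 1568$ ($U = 7 - -1561 = 7 + 1561 = 1568$)
$B{\left(r,h \right)} = - \frac{21}{10}$ ($B{\left(r,h \right)} = -2 + \frac{1}{-10} = -2 - \frac{1}{10} = - \frac{21}{10}$)
$P = - \frac{21}{10} \approx -2.1$
$Q = 2860$ ($Q = 1292 + 1568 = 2860$)
$P - \frac{Q}{m{\left(-58 \right)}} = - \frac{21}{10} - \frac{2860}{13} = - \frac{21}{10} - 2860 \cdot \frac{1}{13} = - \frac{21}{10} - 220 = - \frac{2221}{10}$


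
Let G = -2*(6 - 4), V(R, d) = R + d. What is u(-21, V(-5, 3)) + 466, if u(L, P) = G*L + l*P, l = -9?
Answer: 568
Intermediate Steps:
G = -4 (G = -2*2 = -4)
u(L, P) = -9*P - 4*L (u(L, P) = -4*L - 9*P = -9*P - 4*L)
u(-21, V(-5, 3)) + 466 = (-9*(-5 + 3) - 4*(-21)) + 466 = (-9*(-2) + 84) + 466 = (18 + 84) + 466 = 102 + 466 = 568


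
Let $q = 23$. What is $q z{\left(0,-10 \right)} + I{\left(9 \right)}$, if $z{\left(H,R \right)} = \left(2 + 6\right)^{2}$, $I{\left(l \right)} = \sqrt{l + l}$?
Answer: $1472 + 3 \sqrt{2} \approx 1476.2$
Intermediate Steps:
$I{\left(l \right)} = \sqrt{2} \sqrt{l}$ ($I{\left(l \right)} = \sqrt{2 l} = \sqrt{2} \sqrt{l}$)
$z{\left(H,R \right)} = 64$ ($z{\left(H,R \right)} = 8^{2} = 64$)
$q z{\left(0,-10 \right)} + I{\left(9 \right)} = 23 \cdot 64 + \sqrt{2} \sqrt{9} = 1472 + \sqrt{2} \cdot 3 = 1472 + 3 \sqrt{2}$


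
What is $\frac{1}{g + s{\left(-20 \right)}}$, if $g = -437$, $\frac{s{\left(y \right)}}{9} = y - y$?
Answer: $- \frac{1}{437} \approx -0.0022883$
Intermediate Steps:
$s{\left(y \right)} = 0$ ($s{\left(y \right)} = 9 \left(y - y\right) = 9 \cdot 0 = 0$)
$\frac{1}{g + s{\left(-20 \right)}} = \frac{1}{-437 + 0} = \frac{1}{-437} = - \frac{1}{437}$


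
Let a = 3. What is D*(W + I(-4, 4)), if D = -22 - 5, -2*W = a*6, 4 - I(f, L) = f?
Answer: 27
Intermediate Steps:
I(f, L) = 4 - f
W = -9 (W = -3*6/2 = -½*18 = -9)
D = -27
D*(W + I(-4, 4)) = -27*(-9 + (4 - 1*(-4))) = -27*(-9 + (4 + 4)) = -27*(-9 + 8) = -27*(-1) = 27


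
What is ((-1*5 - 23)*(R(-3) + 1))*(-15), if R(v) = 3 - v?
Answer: 2940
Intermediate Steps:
((-1*5 - 23)*(R(-3) + 1))*(-15) = ((-1*5 - 23)*((3 - 1*(-3)) + 1))*(-15) = ((-5 - 23)*((3 + 3) + 1))*(-15) = -28*(6 + 1)*(-15) = -28*7*(-15) = -196*(-15) = 2940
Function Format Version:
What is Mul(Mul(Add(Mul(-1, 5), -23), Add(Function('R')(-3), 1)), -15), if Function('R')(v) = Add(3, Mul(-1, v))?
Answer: 2940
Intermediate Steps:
Mul(Mul(Add(Mul(-1, 5), -23), Add(Function('R')(-3), 1)), -15) = Mul(Mul(Add(Mul(-1, 5), -23), Add(Add(3, Mul(-1, -3)), 1)), -15) = Mul(Mul(Add(-5, -23), Add(Add(3, 3), 1)), -15) = Mul(Mul(-28, Add(6, 1)), -15) = Mul(Mul(-28, 7), -15) = Mul(-196, -15) = 2940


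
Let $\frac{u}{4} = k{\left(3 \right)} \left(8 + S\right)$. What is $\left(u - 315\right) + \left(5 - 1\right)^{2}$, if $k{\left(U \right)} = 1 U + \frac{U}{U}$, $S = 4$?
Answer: $-107$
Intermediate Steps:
$k{\left(U \right)} = 1 + U$ ($k{\left(U \right)} = U + 1 = 1 + U$)
$u = 192$ ($u = 4 \left(1 + 3\right) \left(8 + 4\right) = 4 \cdot 4 \cdot 12 = 4 \cdot 48 = 192$)
$\left(u - 315\right) + \left(5 - 1\right)^{2} = \left(192 - 315\right) + \left(5 - 1\right)^{2} = -123 + 4^{2} = -123 + 16 = -107$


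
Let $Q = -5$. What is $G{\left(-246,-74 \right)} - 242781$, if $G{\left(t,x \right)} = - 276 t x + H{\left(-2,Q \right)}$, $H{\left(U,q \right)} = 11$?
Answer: $-5267074$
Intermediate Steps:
$G{\left(t,x \right)} = 11 - 276 t x$ ($G{\left(t,x \right)} = - 276 t x + 11 = 11 - 276 t x$)
$G{\left(-246,-74 \right)} - 242781 = \left(11 - \left(-67896\right) \left(-74\right)\right) - 242781 = \left(11 - 5024304\right) - 242781 = -5024293 - 242781 = -5267074$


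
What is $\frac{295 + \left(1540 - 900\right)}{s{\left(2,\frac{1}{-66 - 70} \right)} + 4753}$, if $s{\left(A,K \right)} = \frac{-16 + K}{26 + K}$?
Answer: $\frac{472175}{2399954} \approx 0.19674$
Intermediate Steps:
$s{\left(A,K \right)} = \frac{-16 + K}{26 + K}$
$\frac{295 + \left(1540 - 900\right)}{s{\left(2,\frac{1}{-66 - 70} \right)} + 4753} = \frac{295 + \left(1540 - 900\right)}{\frac{-16 + \frac{1}{-66 - 70}}{26 + \frac{1}{-66 - 70}} + 4753} = \frac{295 + 640}{\frac{-16 + \frac{1}{-136}}{26 + \frac{1}{-136}} + 4753} = \frac{935}{\frac{-16 - \frac{1}{136}}{26 - \frac{1}{136}} + 4753} = \frac{935}{\frac{1}{\frac{3535}{136}} \left(- \frac{2177}{136}\right) + 4753} = \frac{935}{\frac{136}{3535} \left(- \frac{2177}{136}\right) + 4753} = \frac{935}{- \frac{311}{505} + 4753} = \frac{935}{\frac{2399954}{505}} = 935 \cdot \frac{505}{2399954} = \frac{472175}{2399954}$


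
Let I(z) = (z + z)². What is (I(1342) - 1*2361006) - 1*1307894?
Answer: 3534956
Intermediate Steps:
I(z) = 4*z² (I(z) = (2*z)² = 4*z²)
(I(1342) - 1*2361006) - 1*1307894 = (4*1342² - 1*2361006) - 1*1307894 = (4*1800964 - 2361006) - 1307894 = (7203856 - 2361006) - 1307894 = 4842850 - 1307894 = 3534956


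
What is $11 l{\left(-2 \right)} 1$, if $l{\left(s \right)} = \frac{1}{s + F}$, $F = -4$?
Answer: $- \frac{11}{6} \approx -1.8333$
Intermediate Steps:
$l{\left(s \right)} = \frac{1}{-4 + s}$ ($l{\left(s \right)} = \frac{1}{s - 4} = \frac{1}{-4 + s}$)
$11 l{\left(-2 \right)} 1 = \frac{11}{-4 - 2} \cdot 1 = \frac{11}{-6} \cdot 1 = 11 \left(- \frac{1}{6}\right) 1 = \left(- \frac{11}{6}\right) 1 = - \frac{11}{6}$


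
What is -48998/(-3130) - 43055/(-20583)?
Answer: 571643992/32212395 ≈ 17.746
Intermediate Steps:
-48998/(-3130) - 43055/(-20583) = -48998*(-1/3130) - 43055*(-1/20583) = 24499/1565 + 43055/20583 = 571643992/32212395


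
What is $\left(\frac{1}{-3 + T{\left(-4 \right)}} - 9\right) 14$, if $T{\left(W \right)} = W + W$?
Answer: $- \frac{1400}{11} \approx -127.27$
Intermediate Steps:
$T{\left(W \right)} = 2 W$
$\left(\frac{1}{-3 + T{\left(-4 \right)}} - 9\right) 14 = \left(\frac{1}{-3 + 2 \left(-4\right)} - 9\right) 14 = \left(\frac{1}{-3 - 8} - 9\right) 14 = \left(\frac{1}{-11} - 9\right) 14 = \left(- \frac{1}{11} - 9\right) 14 = \left(- \frac{100}{11}\right) 14 = - \frac{1400}{11}$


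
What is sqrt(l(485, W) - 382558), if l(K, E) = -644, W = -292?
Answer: 3*I*sqrt(42578) ≈ 619.03*I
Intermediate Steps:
sqrt(l(485, W) - 382558) = sqrt(-644 - 382558) = sqrt(-383202) = 3*I*sqrt(42578)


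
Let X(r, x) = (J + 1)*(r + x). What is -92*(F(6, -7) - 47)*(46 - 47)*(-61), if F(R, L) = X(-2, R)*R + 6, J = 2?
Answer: -173972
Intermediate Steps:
X(r, x) = 3*r + 3*x (X(r, x) = (2 + 1)*(r + x) = 3*(r + x) = 3*r + 3*x)
F(R, L) = 6 + R*(-6 + 3*R) (F(R, L) = (3*(-2) + 3*R)*R + 6 = (-6 + 3*R)*R + 6 = R*(-6 + 3*R) + 6 = 6 + R*(-6 + 3*R))
-92*(F(6, -7) - 47)*(46 - 47)*(-61) = -92*((6 + 3*6*(-2 + 6)) - 47)*(46 - 47)*(-61) = -92*((6 + 3*6*4) - 47)*(-1)*(-61) = -92*((6 + 72) - 47)*(-1)*(-61) = -92*(78 - 47)*(-1)*(-61) = -2852*(-1)*(-61) = -92*(-31)*(-61) = 2852*(-61) = -173972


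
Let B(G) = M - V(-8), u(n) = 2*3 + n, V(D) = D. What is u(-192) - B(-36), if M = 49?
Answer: -243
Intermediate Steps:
u(n) = 6 + n
B(G) = 57 (B(G) = 49 - 1*(-8) = 49 + 8 = 57)
u(-192) - B(-36) = (6 - 192) - 1*57 = -186 - 57 = -243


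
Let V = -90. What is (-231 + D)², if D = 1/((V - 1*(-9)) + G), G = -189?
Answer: 3890141641/72900 ≈ 53363.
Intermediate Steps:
D = -1/270 (D = 1/((-90 - 1*(-9)) - 189) = 1/((-90 + 9) - 189) = 1/(-81 - 189) = 1/(-270) = -1/270 ≈ -0.0037037)
(-231 + D)² = (-231 - 1/270)² = (-62371/270)² = 3890141641/72900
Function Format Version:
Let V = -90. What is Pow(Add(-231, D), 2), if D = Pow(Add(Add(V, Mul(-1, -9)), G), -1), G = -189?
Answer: Rational(3890141641, 72900) ≈ 53363.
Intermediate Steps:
D = Rational(-1, 270) (D = Pow(Add(Add(-90, Mul(-1, -9)), -189), -1) = Pow(Add(Add(-90, 9), -189), -1) = Pow(Add(-81, -189), -1) = Pow(-270, -1) = Rational(-1, 270) ≈ -0.0037037)
Pow(Add(-231, D), 2) = Pow(Add(-231, Rational(-1, 270)), 2) = Pow(Rational(-62371, 270), 2) = Rational(3890141641, 72900)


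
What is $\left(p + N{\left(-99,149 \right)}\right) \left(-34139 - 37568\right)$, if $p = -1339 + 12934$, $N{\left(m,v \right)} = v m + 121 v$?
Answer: $-1066498211$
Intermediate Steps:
$N{\left(m,v \right)} = 121 v + m v$ ($N{\left(m,v \right)} = m v + 121 v = 121 v + m v$)
$p = 11595$
$\left(p + N{\left(-99,149 \right)}\right) \left(-34139 - 37568\right) = \left(11595 + 149 \left(121 - 99\right)\right) \left(-34139 - 37568\right) = \left(11595 + 149 \cdot 22\right) \left(-71707\right) = \left(11595 + 3278\right) \left(-71707\right) = 14873 \left(-71707\right) = -1066498211$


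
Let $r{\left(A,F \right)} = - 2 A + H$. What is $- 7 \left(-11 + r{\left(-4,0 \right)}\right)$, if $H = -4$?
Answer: $49$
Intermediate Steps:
$r{\left(A,F \right)} = -4 - 2 A$ ($r{\left(A,F \right)} = - 2 A - 4 = -4 - 2 A$)
$- 7 \left(-11 + r{\left(-4,0 \right)}\right) = - 7 \left(-11 - -4\right) = - 7 \left(-11 + \left(-4 + 8\right)\right) = - 7 \left(-11 + 4\right) = \left(-7\right) \left(-7\right) = 49$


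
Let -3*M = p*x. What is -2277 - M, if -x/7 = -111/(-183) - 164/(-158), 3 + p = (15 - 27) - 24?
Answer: -10251688/4819 ≈ -2127.3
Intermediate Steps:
p = -39 (p = -3 + ((15 - 27) - 24) = -3 + (-12 - 24) = -3 - 36 = -39)
x = -55475/4819 (x = -7*(-111/(-183) - 164/(-158)) = -7*(-111*(-1/183) - 164*(-1/158)) = -7*(37/61 + 82/79) = -7*7925/4819 = -55475/4819 ≈ -11.512)
M = -721175/4819 (M = -(-13)*(-55475)/4819 = -⅓*2163525/4819 = -721175/4819 ≈ -149.65)
-2277 - M = -2277 - 1*(-721175/4819) = -2277 + 721175/4819 = -10251688/4819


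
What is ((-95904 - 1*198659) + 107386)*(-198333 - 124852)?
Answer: 60492798745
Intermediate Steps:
((-95904 - 1*198659) + 107386)*(-198333 - 124852) = ((-95904 - 198659) + 107386)*(-323185) = (-294563 + 107386)*(-323185) = -187177*(-323185) = 60492798745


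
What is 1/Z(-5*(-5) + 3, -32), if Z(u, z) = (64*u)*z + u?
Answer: -1/57316 ≈ -1.7447e-5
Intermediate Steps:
Z(u, z) = u + 64*u*z (Z(u, z) = 64*u*z + u = u + 64*u*z)
1/Z(-5*(-5) + 3, -32) = 1/((-5*(-5) + 3)*(1 + 64*(-32))) = 1/((25 + 3)*(1 - 2048)) = 1/(28*(-2047)) = 1/(-57316) = -1/57316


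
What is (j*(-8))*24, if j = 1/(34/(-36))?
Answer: 3456/17 ≈ 203.29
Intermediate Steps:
j = -18/17 (j = 1/(34*(-1/36)) = 1/(-17/18) = 1*(-18/17) = -18/17 ≈ -1.0588)
(j*(-8))*24 = -18/17*(-8)*24 = (144/17)*24 = 3456/17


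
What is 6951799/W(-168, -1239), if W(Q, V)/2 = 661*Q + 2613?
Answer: -6951799/216870 ≈ -32.055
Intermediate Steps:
W(Q, V) = 5226 + 1322*Q (W(Q, V) = 2*(661*Q + 2613) = 2*(2613 + 661*Q) = 5226 + 1322*Q)
6951799/W(-168, -1239) = 6951799/(5226 + 1322*(-168)) = 6951799/(5226 - 222096) = 6951799/(-216870) = 6951799*(-1/216870) = -6951799/216870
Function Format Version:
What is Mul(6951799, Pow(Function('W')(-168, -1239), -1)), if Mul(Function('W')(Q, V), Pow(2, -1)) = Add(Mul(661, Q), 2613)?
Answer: Rational(-6951799, 216870) ≈ -32.055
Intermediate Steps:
Function('W')(Q, V) = Add(5226, Mul(1322, Q)) (Function('W')(Q, V) = Mul(2, Add(Mul(661, Q), 2613)) = Mul(2, Add(2613, Mul(661, Q))) = Add(5226, Mul(1322, Q)))
Mul(6951799, Pow(Function('W')(-168, -1239), -1)) = Mul(6951799, Pow(Add(5226, Mul(1322, -168)), -1)) = Mul(6951799, Pow(Add(5226, -222096), -1)) = Mul(6951799, Pow(-216870, -1)) = Mul(6951799, Rational(-1, 216870)) = Rational(-6951799, 216870)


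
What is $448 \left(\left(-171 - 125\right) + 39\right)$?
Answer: $-115136$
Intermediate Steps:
$448 \left(\left(-171 - 125\right) + 39\right) = 448 \left(-296 + 39\right) = 448 \left(-257\right) = -115136$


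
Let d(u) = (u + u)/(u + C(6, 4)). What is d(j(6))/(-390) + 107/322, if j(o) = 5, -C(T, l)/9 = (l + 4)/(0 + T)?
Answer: 4219/12558 ≈ 0.33596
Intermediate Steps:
C(T, l) = -9*(4 + l)/T (C(T, l) = -9*(l + 4)/(0 + T) = -9*(4 + l)/T)
d(u) = 2*u/(-12 + u) (d(u) = (u + u)/(u + 9*(-4 - 1*4)/6) = (2*u)/(u + 9*(⅙)*(-4 - 4)) = (2*u)/(u + 9*(⅙)*(-8)) = (2*u)/(u - 12) = (2*u)/(-12 + u) = 2*u/(-12 + u))
d(j(6))/(-390) + 107/322 = (2*5/(-12 + 5))/(-390) + 107/322 = (2*5/(-7))*(-1/390) + 107*(1/322) = (2*5*(-⅐))*(-1/390) + 107/322 = -10/7*(-1/390) + 107/322 = 1/273 + 107/322 = 4219/12558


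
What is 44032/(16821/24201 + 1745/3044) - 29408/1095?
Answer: 394350037994912/11367787395 ≈ 34690.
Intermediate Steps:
44032/(16821/24201 + 1745/3044) - 29408/1095 = 44032/(16821*(1/24201) + 1745*(1/3044)) - 29408*1/1095 = 44032/(1869/2689 + 1745/3044) - 29408/1095 = 44032/(10381541/8185316) - 29408/1095 = 44032*(8185316/10381541) - 29408/1095 = 360415834112/10381541 - 29408/1095 = 394350037994912/11367787395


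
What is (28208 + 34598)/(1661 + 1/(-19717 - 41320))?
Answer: 1916744911/50691228 ≈ 37.812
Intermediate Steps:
(28208 + 34598)/(1661 + 1/(-19717 - 41320)) = 62806/(1661 + 1/(-61037)) = 62806/(1661 - 1/61037) = 62806/(101382456/61037) = 62806*(61037/101382456) = 1916744911/50691228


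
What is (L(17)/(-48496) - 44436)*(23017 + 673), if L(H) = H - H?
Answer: -1052688840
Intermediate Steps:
L(H) = 0
(L(17)/(-48496) - 44436)*(23017 + 673) = (0/(-48496) - 44436)*(23017 + 673) = (0*(-1/48496) - 44436)*23690 = (0 - 44436)*23690 = -44436*23690 = -1052688840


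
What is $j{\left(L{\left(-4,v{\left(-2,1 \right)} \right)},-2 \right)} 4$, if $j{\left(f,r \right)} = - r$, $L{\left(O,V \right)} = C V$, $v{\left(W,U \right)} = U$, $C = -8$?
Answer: $8$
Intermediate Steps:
$L{\left(O,V \right)} = - 8 V$
$j{\left(L{\left(-4,v{\left(-2,1 \right)} \right)},-2 \right)} 4 = \left(-1\right) \left(-2\right) 4 = 2 \cdot 4 = 8$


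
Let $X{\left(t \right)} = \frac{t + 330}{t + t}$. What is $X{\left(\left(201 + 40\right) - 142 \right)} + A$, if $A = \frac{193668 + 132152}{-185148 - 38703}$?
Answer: $\frac{106127}{149234} \approx 0.71114$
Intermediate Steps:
$A = - \frac{325820}{223851}$ ($A = \frac{325820}{-223851} = 325820 \left(- \frac{1}{223851}\right) = - \frac{325820}{223851} \approx -1.4555$)
$X{\left(t \right)} = \frac{330 + t}{2 t}$
$X{\left(\left(201 + 40\right) - 142 \right)} + A = \frac{330 + \left(\left(201 + 40\right) - 142\right)}{2 \left(\left(201 + 40\right) - 142\right)} - \frac{325820}{223851} = \frac{330 + \left(241 - 142\right)}{2 \left(241 - 142\right)} - \frac{325820}{223851} = \frac{330 + 99}{2 \cdot 99} - \frac{325820}{223851} = \frac{1}{2} \cdot \frac{1}{99} \cdot 429 - \frac{325820}{223851} = \frac{13}{6} - \frac{325820}{223851} = \frac{106127}{149234}$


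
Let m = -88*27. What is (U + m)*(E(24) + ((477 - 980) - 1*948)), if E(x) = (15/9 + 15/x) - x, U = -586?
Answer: 52345945/12 ≈ 4.3622e+6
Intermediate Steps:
m = -2376
E(x) = 5/3 - x + 15/x (E(x) = (15*(⅑) + 15/x) - x = (5/3 + 15/x) - x = 5/3 - x + 15/x)
(U + m)*(E(24) + ((477 - 980) - 1*948)) = (-586 - 2376)*((5/3 - 1*24 + 15/24) + ((477 - 980) - 1*948)) = -2962*((5/3 - 24 + 15*(1/24)) + (-503 - 948)) = -2962*((5/3 - 24 + 5/8) - 1451) = -2962*(-521/24 - 1451) = -2962*(-35345/24) = 52345945/12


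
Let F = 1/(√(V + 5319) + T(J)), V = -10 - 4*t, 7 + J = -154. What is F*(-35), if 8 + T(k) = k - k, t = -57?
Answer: -280/5473 - 245*√113/5473 ≈ -0.52702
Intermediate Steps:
J = -161 (J = -7 - 154 = -161)
T(k) = -8 (T(k) = -8 + (k - k) = -8 + 0 = -8)
V = 218 (V = -10 - 4*(-57) = -10 + 228 = 218)
F = 1/(-8 + 7*√113) (F = 1/(√(218 + 5319) - 8) = 1/(√5537 - 8) = 1/(7*√113 - 8) = 1/(-8 + 7*√113) ≈ 0.015058)
F*(-35) = (8/5473 + 7*√113/5473)*(-35) = -280/5473 - 245*√113/5473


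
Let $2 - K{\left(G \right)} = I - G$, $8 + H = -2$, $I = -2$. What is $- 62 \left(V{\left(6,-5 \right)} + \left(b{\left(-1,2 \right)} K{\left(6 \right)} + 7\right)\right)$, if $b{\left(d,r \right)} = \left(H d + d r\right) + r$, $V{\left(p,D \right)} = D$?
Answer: $-6324$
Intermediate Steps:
$H = -10$ ($H = -8 - 2 = -10$)
$K{\left(G \right)} = 4 + G$ ($K{\left(G \right)} = 2 - \left(-2 - G\right) = 2 + \left(2 + G\right) = 4 + G$)
$b{\left(d,r \right)} = r - 10 d + d r$ ($b{\left(d,r \right)} = \left(- 10 d + d r\right) + r = r - 10 d + d r$)
$- 62 \left(V{\left(6,-5 \right)} + \left(b{\left(-1,2 \right)} K{\left(6 \right)} + 7\right)\right) = - 62 \left(-5 + \left(\left(2 - -10 - 2\right) \left(4 + 6\right) + 7\right)\right) = - 62 \left(-5 + \left(\left(2 + 10 - 2\right) 10 + 7\right)\right) = - 62 \left(-5 + \left(10 \cdot 10 + 7\right)\right) = - 62 \left(-5 + \left(100 + 7\right)\right) = - 62 \left(-5 + 107\right) = \left(-62\right) 102 = -6324$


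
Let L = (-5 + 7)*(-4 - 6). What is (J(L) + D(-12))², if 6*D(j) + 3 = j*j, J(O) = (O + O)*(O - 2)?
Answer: 3265249/4 ≈ 8.1631e+5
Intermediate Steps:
L = -20 (L = 2*(-10) = -20)
J(O) = 2*O*(-2 + O) (J(O) = (2*O)*(-2 + O) = 2*O*(-2 + O))
D(j) = -½ + j²/6 (D(j) = -½ + (j*j)/6 = -½ + j²/6)
(J(L) + D(-12))² = (2*(-20)*(-2 - 20) + (-½ + (⅙)*(-12)²))² = (2*(-20)*(-22) + (-½ + (⅙)*144))² = (880 + (-½ + 24))² = (880 + 47/2)² = (1807/2)² = 3265249/4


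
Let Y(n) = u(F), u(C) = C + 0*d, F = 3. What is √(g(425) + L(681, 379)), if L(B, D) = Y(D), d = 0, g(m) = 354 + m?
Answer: √782 ≈ 27.964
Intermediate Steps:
u(C) = C (u(C) = C + 0*0 = C + 0 = C)
Y(n) = 3
L(B, D) = 3
√(g(425) + L(681, 379)) = √((354 + 425) + 3) = √(779 + 3) = √782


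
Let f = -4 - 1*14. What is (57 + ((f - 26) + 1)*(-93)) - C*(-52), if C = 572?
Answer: 33800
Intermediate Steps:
f = -18 (f = -4 - 14 = -18)
(57 + ((f - 26) + 1)*(-93)) - C*(-52) = (57 + ((-18 - 26) + 1)*(-93)) - 572*(-52) = (57 + (-44 + 1)*(-93)) - 1*(-29744) = (57 - 43*(-93)) + 29744 = (57 + 3999) + 29744 = 4056 + 29744 = 33800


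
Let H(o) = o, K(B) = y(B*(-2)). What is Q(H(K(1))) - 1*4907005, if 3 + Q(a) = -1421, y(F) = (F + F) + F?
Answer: -4908429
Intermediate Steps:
y(F) = 3*F (y(F) = 2*F + F = 3*F)
K(B) = -6*B (K(B) = 3*(B*(-2)) = 3*(-2*B) = -6*B)
Q(a) = -1424 (Q(a) = -3 - 1421 = -1424)
Q(H(K(1))) - 1*4907005 = -1424 - 1*4907005 = -1424 - 4907005 = -4908429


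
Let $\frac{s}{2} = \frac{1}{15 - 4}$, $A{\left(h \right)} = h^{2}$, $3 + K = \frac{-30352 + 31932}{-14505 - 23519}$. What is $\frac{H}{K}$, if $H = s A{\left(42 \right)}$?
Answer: $- \frac{33537168}{318043} \approx -105.45$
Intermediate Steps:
$K = - \frac{28913}{9506}$ ($K = -3 + \frac{-30352 + 31932}{-14505 - 23519} = -3 + \frac{1580}{-38024} = -3 + 1580 \left(- \frac{1}{38024}\right) = -3 - \frac{395}{9506} = - \frac{28913}{9506} \approx -3.0416$)
$s = \frac{2}{11}$ ($s = \frac{2}{15 - 4} = \frac{2}{11} \approx 0.18182$)
$H = \frac{3528}{11}$ ($H = \frac{2 \cdot 42^{2}}{11} = \frac{2}{11} \cdot 1764 = \frac{3528}{11} \approx 320.73$)
$\frac{H}{K} = \frac{3528}{11 \left(- \frac{28913}{9506}\right)} = \frac{3528}{11} \left(- \frac{9506}{28913}\right) = - \frac{33537168}{318043}$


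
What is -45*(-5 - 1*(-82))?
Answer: -3465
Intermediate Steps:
-45*(-5 - 1*(-82)) = -45*(-5 + 82) = -45*77 = -3465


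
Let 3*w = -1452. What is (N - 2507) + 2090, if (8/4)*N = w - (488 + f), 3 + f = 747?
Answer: -1275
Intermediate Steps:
w = -484 (w = (⅓)*(-1452) = -484)
f = 744 (f = -3 + 747 = 744)
N = -858 (N = (-484 - (488 + 744))/2 = (-484 - 1*1232)/2 = (-484 - 1232)/2 = (½)*(-1716) = -858)
(N - 2507) + 2090 = (-858 - 2507) + 2090 = -3365 + 2090 = -1275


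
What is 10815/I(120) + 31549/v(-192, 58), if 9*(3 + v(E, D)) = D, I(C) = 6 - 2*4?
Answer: 232617/62 ≈ 3751.9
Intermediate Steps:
I(C) = -2 (I(C) = 6 - 8 = -2)
v(E, D) = -3 + D/9
10815/I(120) + 31549/v(-192, 58) = 10815/(-2) + 31549/(-3 + (⅑)*58) = 10815*(-½) + 31549/(-3 + 58/9) = -10815/2 + 31549/(31/9) = -10815/2 + 31549*(9/31) = -10815/2 + 283941/31 = 232617/62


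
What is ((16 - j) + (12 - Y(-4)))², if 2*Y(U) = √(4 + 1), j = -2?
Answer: (60 - √5)²/4 ≈ 834.17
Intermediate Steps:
Y(U) = √5/2 (Y(U) = √(4 + 1)/2 = √5/2)
((16 - j) + (12 - Y(-4)))² = ((16 - 1*(-2)) + (12 - √5/2))² = ((16 + 2) + (12 - √5/2))² = (18 + (12 - √5/2))² = (30 - √5/2)²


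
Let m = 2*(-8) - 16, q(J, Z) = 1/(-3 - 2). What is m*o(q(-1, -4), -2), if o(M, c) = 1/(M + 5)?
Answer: -20/3 ≈ -6.6667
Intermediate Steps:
q(J, Z) = -⅕ (q(J, Z) = 1/(-5) = -⅕)
o(M, c) = 1/(5 + M)
m = -32 (m = -16 - 16 = -32)
m*o(q(-1, -4), -2) = -32/(5 - ⅕) = -32/24/5 = -32*5/24 = -20/3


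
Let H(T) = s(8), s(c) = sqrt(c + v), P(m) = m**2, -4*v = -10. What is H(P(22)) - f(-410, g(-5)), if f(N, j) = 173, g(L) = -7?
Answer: -173 + sqrt(42)/2 ≈ -169.76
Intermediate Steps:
v = 5/2 (v = -1/4*(-10) = 5/2 ≈ 2.5000)
s(c) = sqrt(5/2 + c) (s(c) = sqrt(c + 5/2) = sqrt(5/2 + c))
H(T) = sqrt(42)/2 (H(T) = sqrt(10 + 4*8)/2 = sqrt(10 + 32)/2 = sqrt(42)/2)
H(P(22)) - f(-410, g(-5)) = sqrt(42)/2 - 1*173 = sqrt(42)/2 - 173 = -173 + sqrt(42)/2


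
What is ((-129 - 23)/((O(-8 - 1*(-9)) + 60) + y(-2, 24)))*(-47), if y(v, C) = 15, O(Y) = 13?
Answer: 893/11 ≈ 81.182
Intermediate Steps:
((-129 - 23)/((O(-8 - 1*(-9)) + 60) + y(-2, 24)))*(-47) = ((-129 - 23)/((13 + 60) + 15))*(-47) = -152/(73 + 15)*(-47) = -152/88*(-47) = -152*1/88*(-47) = -19/11*(-47) = 893/11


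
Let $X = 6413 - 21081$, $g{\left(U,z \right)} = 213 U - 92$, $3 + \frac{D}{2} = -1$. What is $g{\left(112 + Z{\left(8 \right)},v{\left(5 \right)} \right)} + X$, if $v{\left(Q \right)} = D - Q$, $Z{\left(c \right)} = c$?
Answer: $10800$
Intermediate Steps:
$D = -8$ ($D = -6 + 2 \left(-1\right) = -6 - 2 = -8$)
$v{\left(Q \right)} = -8 - Q$
$g{\left(U,z \right)} = -92 + 213 U$
$X = -14668$ ($X = 6413 - 21081 = -14668$)
$g{\left(112 + Z{\left(8 \right)},v{\left(5 \right)} \right)} + X = \left(-92 + 213 \left(112 + 8\right)\right) - 14668 = \left(-92 + 213 \cdot 120\right) - 14668 = \left(-92 + 25560\right) - 14668 = 25468 - 14668 = 10800$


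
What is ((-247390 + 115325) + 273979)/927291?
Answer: 141914/927291 ≈ 0.15304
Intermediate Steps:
((-247390 + 115325) + 273979)/927291 = (-132065 + 273979)*(1/927291) = 141914*(1/927291) = 141914/927291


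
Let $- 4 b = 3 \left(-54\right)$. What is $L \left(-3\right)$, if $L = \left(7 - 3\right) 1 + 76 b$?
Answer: $-9246$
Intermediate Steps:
$b = \frac{81}{2}$ ($b = - \frac{3 \left(-54\right)}{4} = \left(- \frac{1}{4}\right) \left(-162\right) = \frac{81}{2} \approx 40.5$)
$L = 3082$ ($L = \left(7 - 3\right) 1 + 76 \cdot \frac{81}{2} = 4 \cdot 1 + 3078 = 4 + 3078 = 3082$)
$L \left(-3\right) = 3082 \left(-3\right) = -9246$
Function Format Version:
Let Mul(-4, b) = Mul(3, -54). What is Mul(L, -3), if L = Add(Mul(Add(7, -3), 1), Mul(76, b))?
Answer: -9246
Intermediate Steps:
b = Rational(81, 2) (b = Mul(Rational(-1, 4), Mul(3, -54)) = Mul(Rational(-1, 4), -162) = Rational(81, 2) ≈ 40.500)
L = 3082 (L = Add(Mul(Add(7, -3), 1), Mul(76, Rational(81, 2))) = Add(Mul(4, 1), 3078) = Add(4, 3078) = 3082)
Mul(L, -3) = Mul(3082, -3) = -9246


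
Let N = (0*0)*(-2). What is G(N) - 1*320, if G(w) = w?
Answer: -320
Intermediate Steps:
N = 0 (N = 0*(-2) = 0)
G(N) - 1*320 = 0 - 1*320 = 0 - 320 = -320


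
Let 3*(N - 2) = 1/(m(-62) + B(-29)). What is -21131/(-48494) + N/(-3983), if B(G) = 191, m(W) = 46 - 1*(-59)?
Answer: 37326072293/85759311288 ≈ 0.43524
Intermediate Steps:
m(W) = 105 (m(W) = 46 + 59 = 105)
N = 1777/888 (N = 2 + 1/(3*(105 + 191)) = 2 + (1/3)/296 = 2 + (1/3)*(1/296) = 2 + 1/888 = 1777/888 ≈ 2.0011)
-21131/(-48494) + N/(-3983) = -21131/(-48494) + (1777/888)/(-3983) = -21131*(-1/48494) + (1777/888)*(-1/3983) = 21131/48494 - 1777/3536904 = 37326072293/85759311288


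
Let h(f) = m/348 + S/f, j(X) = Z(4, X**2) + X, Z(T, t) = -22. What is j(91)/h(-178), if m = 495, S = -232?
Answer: 712356/28141 ≈ 25.314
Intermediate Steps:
j(X) = -22 + X
h(f) = 165/116 - 232/f (h(f) = 495/348 - 232/f = 495*(1/348) - 232/f = 165/116 - 232/f)
j(91)/h(-178) = (-22 + 91)/(165/116 - 232/(-178)) = 69/(165/116 - 232*(-1/178)) = 69/(165/116 + 116/89) = 69/(28141/10324) = 69*(10324/28141) = 712356/28141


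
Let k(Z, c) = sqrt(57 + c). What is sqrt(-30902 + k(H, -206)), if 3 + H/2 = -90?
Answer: sqrt(-30902 + I*sqrt(149)) ≈ 0.0347 + 175.79*I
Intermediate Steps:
H = -186 (H = -6 + 2*(-90) = -6 - 180 = -186)
sqrt(-30902 + k(H, -206)) = sqrt(-30902 + sqrt(57 - 206)) = sqrt(-30902 + sqrt(-149)) = sqrt(-30902 + I*sqrt(149))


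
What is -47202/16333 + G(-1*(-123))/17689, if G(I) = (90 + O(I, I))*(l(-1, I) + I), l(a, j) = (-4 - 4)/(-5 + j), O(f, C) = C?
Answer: -24029742465/17045951783 ≈ -1.4097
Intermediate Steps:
l(a, j) = -8/(-5 + j)
G(I) = (90 + I)*(I - 8/(-5 + I)) (G(I) = (90 + I)*(-8/(-5 + I) + I) = (90 + I)*(I - 8/(-5 + I)))
-47202/16333 + G(-1*(-123))/17689 = -47202/16333 + ((-720 - (-8)*(-123) + (-1*(-123))*(-5 - 1*(-123))*(90 - 1*(-123)))/(-5 - 1*(-123)))/17689 = -47202*1/16333 + ((-720 - 8*123 + 123*(-5 + 123)*(90 + 123))/(-5 + 123))*(1/17689) = -47202/16333 + ((-720 - 984 + 123*118*213)/118)*(1/17689) = -47202/16333 + ((-720 - 984 + 3091482)/118)*(1/17689) = -47202/16333 + ((1/118)*3089778)*(1/17689) = -47202/16333 + (1544889/59)*(1/17689) = -47202/16333 + 1544889/1043651 = -24029742465/17045951783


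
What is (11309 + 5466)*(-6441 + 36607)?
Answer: 506034650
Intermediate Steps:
(11309 + 5466)*(-6441 + 36607) = 16775*30166 = 506034650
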